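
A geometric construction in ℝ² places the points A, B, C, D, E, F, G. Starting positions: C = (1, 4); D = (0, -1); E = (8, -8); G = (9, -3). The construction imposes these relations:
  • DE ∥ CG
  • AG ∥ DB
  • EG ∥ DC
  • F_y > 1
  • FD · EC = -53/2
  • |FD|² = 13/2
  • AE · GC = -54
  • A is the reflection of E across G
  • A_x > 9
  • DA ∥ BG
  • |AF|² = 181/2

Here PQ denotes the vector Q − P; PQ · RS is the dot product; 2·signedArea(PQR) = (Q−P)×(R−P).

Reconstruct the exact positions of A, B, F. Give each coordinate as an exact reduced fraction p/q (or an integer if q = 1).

A = (10, 2)
B = (-1, -6)
F = (1/2, 3/2)

1. A_x = 10  [A is the reflection of E across G]
2. A_y = 2  [A is the reflection of E across G]
   → A = (10, 2)
3. B_x = -1  [DA ∥ BG ∩ AG ∥ DB]
4. B_y = -6  [DA ∥ BG ∩ AG ∥ DB]
   → B = (-1, -6)
5. F_x = 1/2  [line 7·x + -12·y + 29/2 = 0 ∩ |FD|² = 13/2]
6. F_y = 3/2  [line 7·x + -12·y + 29/2 = 0 ∩ |FD|² = 13/2]
   → F = (1/2, 3/2)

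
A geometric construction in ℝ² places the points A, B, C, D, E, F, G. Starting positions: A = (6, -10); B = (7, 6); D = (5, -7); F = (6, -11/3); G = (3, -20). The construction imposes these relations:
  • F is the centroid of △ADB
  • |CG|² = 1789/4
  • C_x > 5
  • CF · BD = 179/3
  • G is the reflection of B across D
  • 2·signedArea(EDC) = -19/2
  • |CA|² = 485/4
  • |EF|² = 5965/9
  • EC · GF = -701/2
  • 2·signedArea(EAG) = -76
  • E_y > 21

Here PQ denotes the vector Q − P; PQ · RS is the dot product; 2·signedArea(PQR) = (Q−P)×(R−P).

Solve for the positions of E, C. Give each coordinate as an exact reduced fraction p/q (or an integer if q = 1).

1. E_x = 8  [line 10·x + -3·y + -14 = 0 ∩ |EF|² = 5965/9]
2. E_y = 22  [line 10·x + -3·y + -14 = 0 ∩ |EF|² = 5965/9]
   → E = (8, 22)
3. C_x = 11/2  [2·signedArea(EDC) = -19/2 ∩ CF · BD = 179/3]
4. C_y = 1  [2·signedArea(EDC) = -19/2 ∩ CF · BD = 179/3]
   → C = (11/2, 1)

C = (11/2, 1)
E = (8, 22)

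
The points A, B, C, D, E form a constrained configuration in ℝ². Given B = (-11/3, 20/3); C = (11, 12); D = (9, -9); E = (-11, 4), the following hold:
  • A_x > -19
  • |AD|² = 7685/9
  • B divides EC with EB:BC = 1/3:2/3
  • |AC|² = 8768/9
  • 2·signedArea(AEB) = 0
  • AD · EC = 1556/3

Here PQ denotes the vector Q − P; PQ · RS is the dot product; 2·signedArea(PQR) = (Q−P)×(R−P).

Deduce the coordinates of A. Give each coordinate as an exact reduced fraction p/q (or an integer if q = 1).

A = (-55/3, 4/3)

1. A_x = -55/3  [2·signedArea(AEB) = 0 ∩ AD · EC = 1556/3]
2. A_y = 4/3  [2·signedArea(AEB) = 0 ∩ AD · EC = 1556/3]
   → A = (-55/3, 4/3)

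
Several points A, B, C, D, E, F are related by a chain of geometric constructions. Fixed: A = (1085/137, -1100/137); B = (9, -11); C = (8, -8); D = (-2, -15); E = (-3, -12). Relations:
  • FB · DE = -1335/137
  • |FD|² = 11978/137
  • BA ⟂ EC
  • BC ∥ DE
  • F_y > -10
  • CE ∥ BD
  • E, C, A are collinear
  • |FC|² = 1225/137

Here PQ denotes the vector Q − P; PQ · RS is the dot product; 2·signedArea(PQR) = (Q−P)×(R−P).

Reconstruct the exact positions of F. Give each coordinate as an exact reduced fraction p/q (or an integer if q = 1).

F = (711/137, -1236/137)

1. F_x = 711/137  [line 1·x + -3·y + -4419/137 = 0 ∩ |FD|² = 11978/137]
2. F_y = -1236/137  [line 1·x + -3·y + -4419/137 = 0 ∩ |FD|² = 11978/137]
   → F = (711/137, -1236/137)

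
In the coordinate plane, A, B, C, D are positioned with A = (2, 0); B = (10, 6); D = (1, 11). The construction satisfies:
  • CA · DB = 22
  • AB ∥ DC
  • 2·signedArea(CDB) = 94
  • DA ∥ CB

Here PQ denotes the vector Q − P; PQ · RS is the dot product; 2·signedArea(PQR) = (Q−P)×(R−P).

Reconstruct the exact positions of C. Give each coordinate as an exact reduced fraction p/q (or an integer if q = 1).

1. C_x = 9  [DA ∥ CB ∩ AB ∥ DC]
2. C_y = 17  [DA ∥ CB ∩ AB ∥ DC]
   → C = (9, 17)

C = (9, 17)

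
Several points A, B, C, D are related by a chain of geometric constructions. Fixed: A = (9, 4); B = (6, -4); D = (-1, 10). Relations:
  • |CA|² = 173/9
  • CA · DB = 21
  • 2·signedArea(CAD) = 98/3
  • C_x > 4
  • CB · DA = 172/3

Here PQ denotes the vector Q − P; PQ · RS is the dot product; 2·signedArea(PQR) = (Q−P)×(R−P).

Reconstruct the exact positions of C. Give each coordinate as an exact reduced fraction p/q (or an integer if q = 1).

1. C_x = 14/3  [CB · DA = 172/3 ∩ 2·signedArea(CAD) = 98/3]
2. C_y = 10/3  [CB · DA = 172/3 ∩ 2·signedArea(CAD) = 98/3]
   → C = (14/3, 10/3)

C = (14/3, 10/3)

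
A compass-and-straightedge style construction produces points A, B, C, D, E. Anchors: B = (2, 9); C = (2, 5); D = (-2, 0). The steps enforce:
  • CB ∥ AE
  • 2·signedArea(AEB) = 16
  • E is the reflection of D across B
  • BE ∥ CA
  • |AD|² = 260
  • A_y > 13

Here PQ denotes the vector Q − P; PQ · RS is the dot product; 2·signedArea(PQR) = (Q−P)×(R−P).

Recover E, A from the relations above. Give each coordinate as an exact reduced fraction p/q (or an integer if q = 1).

1. E_x = 6  [E is the reflection of D across B]
2. E_y = 18  [E is the reflection of D across B]
   → E = (6, 18)
3. A_x = 6  [CB ∥ AE ∩ BE ∥ CA]
4. A_y = 14  [CB ∥ AE ∩ BE ∥ CA]
   → A = (6, 14)

A = (6, 14)
E = (6, 18)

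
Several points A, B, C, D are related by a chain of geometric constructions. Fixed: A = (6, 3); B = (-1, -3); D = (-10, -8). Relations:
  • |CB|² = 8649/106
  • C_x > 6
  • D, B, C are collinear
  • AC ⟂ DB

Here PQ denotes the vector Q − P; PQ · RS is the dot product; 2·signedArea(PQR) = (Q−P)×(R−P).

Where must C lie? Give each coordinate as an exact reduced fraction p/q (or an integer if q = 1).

C = (731/106, 147/106)

1. C_x = 731/106  [D, B, C are collinear ∩ AC ⟂ DB]
2. C_y = 147/106  [D, B, C are collinear ∩ AC ⟂ DB]
   → C = (731/106, 147/106)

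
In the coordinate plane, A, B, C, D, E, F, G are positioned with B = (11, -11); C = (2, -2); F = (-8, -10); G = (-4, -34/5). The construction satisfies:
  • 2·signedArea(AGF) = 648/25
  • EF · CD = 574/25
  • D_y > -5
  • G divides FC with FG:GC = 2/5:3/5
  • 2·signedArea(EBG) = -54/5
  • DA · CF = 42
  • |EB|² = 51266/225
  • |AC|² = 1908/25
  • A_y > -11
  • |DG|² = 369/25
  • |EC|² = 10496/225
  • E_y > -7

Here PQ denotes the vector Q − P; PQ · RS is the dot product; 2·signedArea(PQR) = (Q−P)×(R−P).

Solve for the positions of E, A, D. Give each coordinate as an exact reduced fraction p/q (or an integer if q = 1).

A = (-2/5, -52/5)
D = (-1, -22/5)
E = (-10/3, -94/15)

1. E_x = -10/3  [line -21/5·x + -15·y + -108 = 0 ∩ |EC|² = 10496/225]
2. E_y = -94/15  [line -21/5·x + -15·y + -108 = 0 ∩ |EC|² = 10496/225]
   → E = (-10/3, -94/15)
3. D_x = -1  [line -14/3·x + -56/15·y + -1582/75 = 0 ∩ |DG|² = 369/25]
4. D_y = -22/5  [line -14/3·x + -56/15·y + -1582/75 = 0 ∩ |DG|² = 369/25]
   → D = (-1, -22/5)
5. A_x = -2/5  [2·signedArea(AGF) = 648/25 ∩ DA · CF = 42]
6. A_y = -52/5  [2·signedArea(AGF) = 648/25 ∩ DA · CF = 42]
   → A = (-2/5, -52/5)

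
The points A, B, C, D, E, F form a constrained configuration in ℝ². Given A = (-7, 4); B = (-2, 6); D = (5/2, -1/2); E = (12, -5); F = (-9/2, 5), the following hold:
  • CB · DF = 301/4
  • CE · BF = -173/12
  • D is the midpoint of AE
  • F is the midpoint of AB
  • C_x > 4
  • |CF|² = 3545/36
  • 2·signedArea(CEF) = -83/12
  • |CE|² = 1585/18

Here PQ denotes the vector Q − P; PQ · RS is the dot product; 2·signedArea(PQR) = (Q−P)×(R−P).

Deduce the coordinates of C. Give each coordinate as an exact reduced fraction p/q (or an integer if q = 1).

1. C_x = 25/6  [CE · BF = -173/12 ∩ 2·signedArea(CEF) = -83/12]
2. C_y = 1/6  [CE · BF = -173/12 ∩ 2·signedArea(CEF) = -83/12]
   → C = (25/6, 1/6)

C = (25/6, 1/6)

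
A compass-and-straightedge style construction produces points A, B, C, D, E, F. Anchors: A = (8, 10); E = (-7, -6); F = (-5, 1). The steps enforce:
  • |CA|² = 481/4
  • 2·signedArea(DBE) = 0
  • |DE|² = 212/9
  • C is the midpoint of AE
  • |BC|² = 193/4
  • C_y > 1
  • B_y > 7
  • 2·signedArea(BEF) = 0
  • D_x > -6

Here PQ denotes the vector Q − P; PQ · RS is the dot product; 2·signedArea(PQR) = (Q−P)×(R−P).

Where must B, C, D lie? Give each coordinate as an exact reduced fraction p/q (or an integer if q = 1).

B = (-3, 8)
C = (1/2, 2)
D = (-17/3, -4/3)

1. C_x = 1/2  [C is the midpoint of AE]
2. C_y = 2  [C is the midpoint of AE]
   → C = (1/2, 2)
3. B_x = -3  [line -7·x + 2·y + -37 = 0 ∩ |BC|² = 193/4]
4. B_y = 8  [line -7·x + 2·y + -37 = 0 ∩ |BC|² = 193/4]
   → B = (-3, 8)
5. D_x = -17/3  [line 14·x + -4·y + 74 = 0 ∩ |DE|² = 212/9]
6. D_y = -4/3  [line 14·x + -4·y + 74 = 0 ∩ |DE|² = 212/9]
   → D = (-17/3, -4/3)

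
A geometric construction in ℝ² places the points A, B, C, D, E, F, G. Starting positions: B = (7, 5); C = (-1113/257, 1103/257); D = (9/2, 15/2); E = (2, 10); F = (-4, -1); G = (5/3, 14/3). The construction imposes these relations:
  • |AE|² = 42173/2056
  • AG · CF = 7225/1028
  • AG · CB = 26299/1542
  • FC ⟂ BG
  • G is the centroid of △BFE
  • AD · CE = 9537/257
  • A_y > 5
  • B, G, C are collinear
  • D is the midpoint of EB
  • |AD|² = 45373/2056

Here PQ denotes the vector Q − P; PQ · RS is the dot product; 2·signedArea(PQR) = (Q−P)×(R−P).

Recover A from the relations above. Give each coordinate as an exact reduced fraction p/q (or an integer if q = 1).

A = (87/1028, 6061/1028)

1. A_x = 87/1028  [AG · CB = 26299/1542 ∩ AG · CF = 7225/1028]
2. A_y = 6061/1028  [AG · CB = 26299/1542 ∩ AG · CF = 7225/1028]
   → A = (87/1028, 6061/1028)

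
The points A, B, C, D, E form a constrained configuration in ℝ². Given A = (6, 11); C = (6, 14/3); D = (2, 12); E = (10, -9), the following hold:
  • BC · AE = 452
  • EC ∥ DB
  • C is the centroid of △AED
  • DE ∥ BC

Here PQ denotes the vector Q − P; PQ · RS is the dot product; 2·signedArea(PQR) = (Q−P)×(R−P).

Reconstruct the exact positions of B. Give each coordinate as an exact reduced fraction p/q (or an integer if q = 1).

1. B_x = -2  [DE ∥ BC ∩ EC ∥ DB]
2. B_y = 77/3  [DE ∥ BC ∩ EC ∥ DB]
   → B = (-2, 77/3)

B = (-2, 77/3)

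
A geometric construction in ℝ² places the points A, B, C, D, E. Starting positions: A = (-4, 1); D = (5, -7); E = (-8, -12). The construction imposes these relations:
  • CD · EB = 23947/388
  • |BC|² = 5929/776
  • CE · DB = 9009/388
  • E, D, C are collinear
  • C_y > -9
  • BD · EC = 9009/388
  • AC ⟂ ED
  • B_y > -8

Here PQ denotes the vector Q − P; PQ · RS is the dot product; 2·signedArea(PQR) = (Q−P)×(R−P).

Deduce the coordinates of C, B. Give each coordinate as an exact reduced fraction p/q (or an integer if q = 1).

1. C_x = -31/194  [E, D, C are collinear ∩ AC ⟂ ED]
2. C_y = -1743/194  [E, D, C are collinear ∩ AC ⟂ ED]
   → C = (-31/194, -1743/194)
3. B_x = 939/388  [line -1521/194·x + -585/194·y + -1989/388 = 0 ∩ |BC|² = 5929/776]
4. B_y = -3101/388  [line -1521/194·x + -585/194·y + -1989/388 = 0 ∩ |BC|² = 5929/776]
   → B = (939/388, -3101/388)

B = (939/388, -3101/388)
C = (-31/194, -1743/194)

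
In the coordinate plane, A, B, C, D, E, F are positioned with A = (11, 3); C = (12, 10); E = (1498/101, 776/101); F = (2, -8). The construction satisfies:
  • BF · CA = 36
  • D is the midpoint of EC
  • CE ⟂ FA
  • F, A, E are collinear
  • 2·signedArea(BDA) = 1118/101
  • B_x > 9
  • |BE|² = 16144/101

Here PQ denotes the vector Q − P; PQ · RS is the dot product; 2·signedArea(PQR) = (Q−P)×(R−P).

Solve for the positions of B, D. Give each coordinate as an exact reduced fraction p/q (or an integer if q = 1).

B = (10, -4)
D = (1355/101, 893/101)

1. D_x = 1355/101  [D is the midpoint of EC]
2. D_y = 893/101  [D is the midpoint of EC]
   → D = (1355/101, 893/101)
3. B_x = 10  [BF · CA = 36 ∩ 2·signedArea(BDA) = 1118/101]
4. B_y = -4  [BF · CA = 36 ∩ 2·signedArea(BDA) = 1118/101]
   → B = (10, -4)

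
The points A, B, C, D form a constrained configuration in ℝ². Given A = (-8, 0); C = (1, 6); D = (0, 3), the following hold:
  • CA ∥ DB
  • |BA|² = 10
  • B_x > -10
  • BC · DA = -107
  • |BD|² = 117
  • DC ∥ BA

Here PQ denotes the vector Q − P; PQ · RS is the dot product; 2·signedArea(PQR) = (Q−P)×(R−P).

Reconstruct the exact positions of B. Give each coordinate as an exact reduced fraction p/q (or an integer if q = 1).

B = (-9, -3)

1. B_x = -9  [DC ∥ BA ∩ CA ∥ DB]
2. B_y = -3  [DC ∥ BA ∩ CA ∥ DB]
   → B = (-9, -3)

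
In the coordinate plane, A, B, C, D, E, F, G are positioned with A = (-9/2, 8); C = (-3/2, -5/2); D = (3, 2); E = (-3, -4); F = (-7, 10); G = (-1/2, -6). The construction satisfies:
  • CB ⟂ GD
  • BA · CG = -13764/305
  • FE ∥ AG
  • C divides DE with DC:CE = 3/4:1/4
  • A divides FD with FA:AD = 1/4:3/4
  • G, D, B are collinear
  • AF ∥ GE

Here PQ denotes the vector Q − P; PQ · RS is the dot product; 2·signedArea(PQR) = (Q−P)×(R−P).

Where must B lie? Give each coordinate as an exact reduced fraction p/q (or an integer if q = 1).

1. B_x = 381/610  [G, D, B are collinear ∩ CB ⟂ GD]
2. B_y = -1046/305  [G, D, B are collinear ∩ CB ⟂ GD]
   → B = (381/610, -1046/305)

B = (381/610, -1046/305)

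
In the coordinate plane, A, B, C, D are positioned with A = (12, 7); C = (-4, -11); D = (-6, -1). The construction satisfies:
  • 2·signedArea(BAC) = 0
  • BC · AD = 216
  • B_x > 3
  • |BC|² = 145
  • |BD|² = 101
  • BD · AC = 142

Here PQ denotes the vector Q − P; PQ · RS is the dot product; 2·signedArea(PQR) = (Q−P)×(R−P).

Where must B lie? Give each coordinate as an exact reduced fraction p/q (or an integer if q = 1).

B = (4, -2)

1. B_x = 4  [2·signedArea(BAC) = 0 ∩ BD · AC = 142]
2. B_y = -2  [2·signedArea(BAC) = 0 ∩ BD · AC = 142]
   → B = (4, -2)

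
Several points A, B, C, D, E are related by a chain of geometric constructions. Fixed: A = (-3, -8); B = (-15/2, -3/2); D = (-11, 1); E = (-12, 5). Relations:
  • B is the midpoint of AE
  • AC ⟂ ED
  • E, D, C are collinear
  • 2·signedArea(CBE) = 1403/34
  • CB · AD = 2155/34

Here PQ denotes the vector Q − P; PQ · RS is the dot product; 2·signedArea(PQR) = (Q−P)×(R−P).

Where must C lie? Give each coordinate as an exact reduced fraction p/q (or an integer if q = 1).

C = (-143/17, -159/17)

1. C_x = -143/17  [E, D, C are collinear ∩ AC ⟂ ED]
2. C_y = -159/17  [E, D, C are collinear ∩ AC ⟂ ED]
   → C = (-143/17, -159/17)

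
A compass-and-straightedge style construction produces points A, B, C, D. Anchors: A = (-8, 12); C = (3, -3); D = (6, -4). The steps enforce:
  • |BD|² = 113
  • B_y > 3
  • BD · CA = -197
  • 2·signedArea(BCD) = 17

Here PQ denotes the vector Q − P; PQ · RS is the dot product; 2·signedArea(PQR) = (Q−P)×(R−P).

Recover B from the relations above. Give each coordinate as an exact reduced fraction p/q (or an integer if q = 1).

B = (-1, 4)

1. B_x = -1  [BD · CA = -197 ∩ 2·signedArea(BCD) = 17]
2. B_y = 4  [BD · CA = -197 ∩ 2·signedArea(BCD) = 17]
   → B = (-1, 4)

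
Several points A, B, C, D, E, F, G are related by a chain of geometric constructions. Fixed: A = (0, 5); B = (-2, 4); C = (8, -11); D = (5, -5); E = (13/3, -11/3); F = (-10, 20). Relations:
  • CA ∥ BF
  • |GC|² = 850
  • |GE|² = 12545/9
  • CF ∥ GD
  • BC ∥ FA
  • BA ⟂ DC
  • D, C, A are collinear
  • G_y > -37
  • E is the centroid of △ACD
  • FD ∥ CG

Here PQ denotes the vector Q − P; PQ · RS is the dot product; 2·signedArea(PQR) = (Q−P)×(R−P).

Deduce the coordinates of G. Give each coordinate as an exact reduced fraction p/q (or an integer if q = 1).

G = (23, -36)

1. G_x = 23  [CF ∥ GD ∩ FD ∥ CG]
2. G_y = -36  [CF ∥ GD ∩ FD ∥ CG]
   → G = (23, -36)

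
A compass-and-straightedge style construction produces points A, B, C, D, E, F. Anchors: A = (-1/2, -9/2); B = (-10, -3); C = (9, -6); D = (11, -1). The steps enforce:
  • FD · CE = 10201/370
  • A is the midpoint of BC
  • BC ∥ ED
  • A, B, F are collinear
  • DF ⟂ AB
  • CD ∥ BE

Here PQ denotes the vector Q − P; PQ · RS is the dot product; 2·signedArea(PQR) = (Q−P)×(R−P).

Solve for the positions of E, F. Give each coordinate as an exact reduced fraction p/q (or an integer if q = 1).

E = (-8, 2)
F = (3767/370, -2289/370)

1. E_x = -8  [BC ∥ ED ∩ CD ∥ BE]
2. E_y = 2  [BC ∥ ED ∩ CD ∥ BE]
   → E = (-8, 2)
3. F_x = 3767/370  [A, B, F are collinear ∩ DF ⟂ AB]
4. F_y = -2289/370  [A, B, F are collinear ∩ DF ⟂ AB]
   → F = (3767/370, -2289/370)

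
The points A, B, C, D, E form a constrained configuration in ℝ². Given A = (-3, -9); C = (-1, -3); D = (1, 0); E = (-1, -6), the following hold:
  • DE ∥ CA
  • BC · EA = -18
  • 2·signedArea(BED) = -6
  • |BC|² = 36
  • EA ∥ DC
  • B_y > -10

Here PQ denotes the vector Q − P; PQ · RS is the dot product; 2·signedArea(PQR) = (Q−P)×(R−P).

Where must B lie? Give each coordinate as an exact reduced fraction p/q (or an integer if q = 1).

1. B_x = -1  [2·signedArea(BED) = -6 ∩ BC · EA = -18]
2. B_y = -9  [2·signedArea(BED) = -6 ∩ BC · EA = -18]
   → B = (-1, -9)

B = (-1, -9)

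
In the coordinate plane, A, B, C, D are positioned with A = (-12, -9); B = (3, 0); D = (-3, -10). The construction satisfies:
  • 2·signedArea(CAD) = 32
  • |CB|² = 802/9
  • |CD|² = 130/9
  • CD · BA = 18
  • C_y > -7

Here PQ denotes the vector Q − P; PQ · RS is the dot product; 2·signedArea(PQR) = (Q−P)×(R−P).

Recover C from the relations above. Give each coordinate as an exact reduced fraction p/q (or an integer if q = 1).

1. C_x = -4  [2·signedArea(CAD) = 32 ∩ CD · BA = 18]
2. C_y = -19/3  [2·signedArea(CAD) = 32 ∩ CD · BA = 18]
   → C = (-4, -19/3)

C = (-4, -19/3)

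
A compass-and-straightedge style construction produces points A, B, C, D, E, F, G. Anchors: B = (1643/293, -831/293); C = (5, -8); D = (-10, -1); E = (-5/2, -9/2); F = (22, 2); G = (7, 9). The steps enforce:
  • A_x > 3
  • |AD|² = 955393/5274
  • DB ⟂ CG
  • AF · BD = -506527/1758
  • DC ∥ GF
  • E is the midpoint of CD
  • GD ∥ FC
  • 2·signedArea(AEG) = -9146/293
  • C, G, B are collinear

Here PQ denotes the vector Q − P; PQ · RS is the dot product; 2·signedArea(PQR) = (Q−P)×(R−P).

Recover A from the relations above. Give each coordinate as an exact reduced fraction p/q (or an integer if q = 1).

A = (5923/1758, 325/586)

1. A_x = 5923/1758  [2·signedArea(AEG) = -9146/293 ∩ AF · BD = -506527/1758]
2. A_y = 325/586  [2·signedArea(AEG) = -9146/293 ∩ AF · BD = -506527/1758]
   → A = (5923/1758, 325/586)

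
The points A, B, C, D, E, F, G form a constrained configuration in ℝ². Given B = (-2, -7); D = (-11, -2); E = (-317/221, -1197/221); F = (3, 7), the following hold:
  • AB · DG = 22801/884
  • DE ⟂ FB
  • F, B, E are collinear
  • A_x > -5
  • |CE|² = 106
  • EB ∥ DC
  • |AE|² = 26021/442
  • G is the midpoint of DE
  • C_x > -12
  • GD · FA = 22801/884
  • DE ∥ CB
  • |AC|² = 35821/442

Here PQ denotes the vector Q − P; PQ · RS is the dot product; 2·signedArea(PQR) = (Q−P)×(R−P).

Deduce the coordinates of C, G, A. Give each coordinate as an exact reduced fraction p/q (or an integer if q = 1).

1. C_x = -2556/221  [DE ∥ CB ∩ EB ∥ DC]
2. C_y = -792/221  [DE ∥ CB ∩ EB ∥ DC]
   → C = (-2556/221, -792/221)
3. G_x = -1374/221  [G is the midpoint of DE]
4. G_y = -1639/442  [G is the midpoint of DE]
   → G = (-1374/221, -1639/442)
5. A_x = -1893/442  [line -1057/221·x + 755/442·y + -20687/884 = 0 ∩ |AC|² = 35821/442]
6. A_y = 755/442  [line -1057/221·x + 755/442·y + -20687/884 = 0 ∩ |AC|² = 35821/442]
   → A = (-1893/442, 755/442)

A = (-1893/442, 755/442)
C = (-2556/221, -792/221)
G = (-1374/221, -1639/442)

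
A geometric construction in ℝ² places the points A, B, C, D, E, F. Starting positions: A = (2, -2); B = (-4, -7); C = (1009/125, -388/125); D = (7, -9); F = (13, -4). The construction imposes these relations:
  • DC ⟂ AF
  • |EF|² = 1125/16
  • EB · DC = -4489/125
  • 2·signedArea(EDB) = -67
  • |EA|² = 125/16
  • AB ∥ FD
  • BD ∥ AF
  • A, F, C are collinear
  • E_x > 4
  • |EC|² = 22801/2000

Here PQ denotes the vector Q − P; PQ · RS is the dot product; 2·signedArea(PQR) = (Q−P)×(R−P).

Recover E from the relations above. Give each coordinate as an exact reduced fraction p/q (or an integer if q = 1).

E = (19/4, -5/2)

1. E_x = 19/4  [line -2·x + -11·y + -18 = 0 ∩ |EA|² = 125/16]
2. E_y = -5/2  [line -2·x + -11·y + -18 = 0 ∩ |EA|² = 125/16]
   → E = (19/4, -5/2)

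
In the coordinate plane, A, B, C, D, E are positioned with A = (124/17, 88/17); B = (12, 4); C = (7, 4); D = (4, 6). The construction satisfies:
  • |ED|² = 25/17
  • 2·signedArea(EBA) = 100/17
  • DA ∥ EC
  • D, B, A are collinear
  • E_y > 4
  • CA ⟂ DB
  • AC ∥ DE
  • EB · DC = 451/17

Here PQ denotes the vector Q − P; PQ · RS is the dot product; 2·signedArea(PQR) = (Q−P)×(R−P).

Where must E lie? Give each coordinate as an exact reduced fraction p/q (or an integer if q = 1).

E = (63/17, 82/17)

1. E_x = 63/17  [DA ∥ EC ∩ AC ∥ DE]
2. E_y = 82/17  [DA ∥ EC ∩ AC ∥ DE]
   → E = (63/17, 82/17)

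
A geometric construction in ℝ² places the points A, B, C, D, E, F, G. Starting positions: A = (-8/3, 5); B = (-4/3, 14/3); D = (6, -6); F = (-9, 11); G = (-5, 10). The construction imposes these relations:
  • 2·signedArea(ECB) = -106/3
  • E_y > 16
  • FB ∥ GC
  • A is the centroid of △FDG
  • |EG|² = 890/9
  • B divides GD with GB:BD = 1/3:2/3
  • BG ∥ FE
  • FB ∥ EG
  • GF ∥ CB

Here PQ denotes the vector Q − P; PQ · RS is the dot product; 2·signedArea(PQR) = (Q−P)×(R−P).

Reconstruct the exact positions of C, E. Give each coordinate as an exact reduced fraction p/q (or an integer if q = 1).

C = (8/3, 11/3)
E = (-38/3, 49/3)

1. C_x = 8/3  [GF ∥ CB ∩ FB ∥ GC]
2. C_y = 11/3  [GF ∥ CB ∩ FB ∥ GC]
   → C = (8/3, 11/3)
3. E_x = -38/3  [FB ∥ EG ∩ BG ∥ FE]
4. E_y = 49/3  [FB ∥ EG ∩ BG ∥ FE]
   → E = (-38/3, 49/3)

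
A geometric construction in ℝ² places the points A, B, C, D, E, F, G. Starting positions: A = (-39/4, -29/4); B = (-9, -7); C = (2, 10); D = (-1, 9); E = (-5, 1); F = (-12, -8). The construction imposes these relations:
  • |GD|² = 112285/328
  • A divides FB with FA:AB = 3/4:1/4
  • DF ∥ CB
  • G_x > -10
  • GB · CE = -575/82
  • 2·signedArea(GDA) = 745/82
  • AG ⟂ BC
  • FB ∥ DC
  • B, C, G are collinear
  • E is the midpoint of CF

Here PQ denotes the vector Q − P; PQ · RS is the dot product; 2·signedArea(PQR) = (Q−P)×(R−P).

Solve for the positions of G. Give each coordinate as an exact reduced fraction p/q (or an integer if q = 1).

G = (-1531/164, -1233/164)

1. G_x = -1531/164  [B, C, G are collinear ∩ AG ⟂ BC]
2. G_y = -1233/164  [B, C, G are collinear ∩ AG ⟂ BC]
   → G = (-1531/164, -1233/164)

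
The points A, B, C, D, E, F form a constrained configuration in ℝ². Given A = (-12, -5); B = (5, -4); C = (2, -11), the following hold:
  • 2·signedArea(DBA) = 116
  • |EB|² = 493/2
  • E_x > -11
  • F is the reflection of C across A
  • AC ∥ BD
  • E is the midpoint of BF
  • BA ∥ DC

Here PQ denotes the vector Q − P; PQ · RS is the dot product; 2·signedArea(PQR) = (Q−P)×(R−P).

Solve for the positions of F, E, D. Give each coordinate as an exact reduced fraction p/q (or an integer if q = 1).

1. F_x = -26  [F is the reflection of C across A]
2. F_y = 1  [F is the reflection of C across A]
   → F = (-26, 1)
3. E_x = -21/2  [E is the midpoint of BF]
4. E_y = -3/2  [E is the midpoint of BF]
   → E = (-21/2, -3/2)
5. D_x = 19  [BA ∥ DC ∩ AC ∥ BD]
6. D_y = -10  [BA ∥ DC ∩ AC ∥ BD]
   → D = (19, -10)

D = (19, -10)
E = (-21/2, -3/2)
F = (-26, 1)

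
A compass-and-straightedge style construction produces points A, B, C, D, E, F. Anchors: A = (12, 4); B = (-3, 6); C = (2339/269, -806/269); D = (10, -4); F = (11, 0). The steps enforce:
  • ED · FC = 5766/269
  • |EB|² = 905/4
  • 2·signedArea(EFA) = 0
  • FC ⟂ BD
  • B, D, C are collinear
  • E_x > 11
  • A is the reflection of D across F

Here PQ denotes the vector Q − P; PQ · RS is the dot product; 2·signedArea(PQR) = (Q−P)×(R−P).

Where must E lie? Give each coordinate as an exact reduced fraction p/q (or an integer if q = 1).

1. E_x = 23/2  [2·signedArea(EFA) = 0 ∩ ED · FC = 5766/269]
2. E_y = 2  [2·signedArea(EFA) = 0 ∩ ED · FC = 5766/269]
   → E = (23/2, 2)

E = (23/2, 2)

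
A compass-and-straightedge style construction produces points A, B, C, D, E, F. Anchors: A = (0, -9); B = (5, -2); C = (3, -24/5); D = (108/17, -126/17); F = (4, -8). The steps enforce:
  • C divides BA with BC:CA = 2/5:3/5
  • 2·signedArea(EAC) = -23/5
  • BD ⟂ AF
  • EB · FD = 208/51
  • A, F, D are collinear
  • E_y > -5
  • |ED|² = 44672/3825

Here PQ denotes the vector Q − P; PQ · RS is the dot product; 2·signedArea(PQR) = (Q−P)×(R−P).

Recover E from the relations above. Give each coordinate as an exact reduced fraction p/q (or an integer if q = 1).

E = (4, -74/15)

1. E_x = 4  [EB · FD = 208/51 ∩ 2·signedArea(EAC) = -23/5]
2. E_y = -74/15  [EB · FD = 208/51 ∩ 2·signedArea(EAC) = -23/5]
   → E = (4, -74/15)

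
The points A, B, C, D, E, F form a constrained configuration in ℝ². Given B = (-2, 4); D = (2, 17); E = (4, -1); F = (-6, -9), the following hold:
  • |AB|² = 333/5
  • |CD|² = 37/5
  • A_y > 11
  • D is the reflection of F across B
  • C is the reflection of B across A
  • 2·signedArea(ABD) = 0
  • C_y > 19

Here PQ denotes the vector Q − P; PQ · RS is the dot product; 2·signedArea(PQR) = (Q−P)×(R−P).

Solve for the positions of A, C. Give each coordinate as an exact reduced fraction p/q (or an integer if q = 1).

1. A_x = 2/5  [line -13·x + 4·y + -42 = 0 ∩ |AB|² = 333/5]
2. A_y = 59/5  [line -13·x + 4·y + -42 = 0 ∩ |AB|² = 333/5]
   → A = (2/5, 59/5)
3. C_x = 14/5  [C is the reflection of B across A]
4. C_y = 98/5  [C is the reflection of B across A]
   → C = (14/5, 98/5)

A = (2/5, 59/5)
C = (14/5, 98/5)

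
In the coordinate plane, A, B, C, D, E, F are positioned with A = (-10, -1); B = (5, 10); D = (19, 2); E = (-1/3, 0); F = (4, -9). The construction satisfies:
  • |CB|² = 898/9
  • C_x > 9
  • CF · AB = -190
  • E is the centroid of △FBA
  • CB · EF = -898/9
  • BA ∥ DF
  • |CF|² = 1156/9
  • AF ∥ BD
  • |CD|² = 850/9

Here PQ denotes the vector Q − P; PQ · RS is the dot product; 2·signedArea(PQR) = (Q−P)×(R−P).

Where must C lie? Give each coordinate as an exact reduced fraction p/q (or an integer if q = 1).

C = (28/3, 1)

1. C_x = 28/3  [CF · AB = -190 ∩ CB · EF = -898/9]
2. C_y = 1  [CF · AB = -190 ∩ CB · EF = -898/9]
   → C = (28/3, 1)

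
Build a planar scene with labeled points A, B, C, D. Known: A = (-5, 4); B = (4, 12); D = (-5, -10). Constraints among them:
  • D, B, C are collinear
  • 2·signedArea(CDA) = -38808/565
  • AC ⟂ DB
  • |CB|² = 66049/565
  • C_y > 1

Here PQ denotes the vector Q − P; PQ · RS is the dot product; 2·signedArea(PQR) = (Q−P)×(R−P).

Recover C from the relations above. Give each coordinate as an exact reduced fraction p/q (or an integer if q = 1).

C = (-53/565, 1126/565)

1. C_x = -53/565  [D, B, C are collinear ∩ AC ⟂ DB]
2. C_y = 1126/565  [D, B, C are collinear ∩ AC ⟂ DB]
   → C = (-53/565, 1126/565)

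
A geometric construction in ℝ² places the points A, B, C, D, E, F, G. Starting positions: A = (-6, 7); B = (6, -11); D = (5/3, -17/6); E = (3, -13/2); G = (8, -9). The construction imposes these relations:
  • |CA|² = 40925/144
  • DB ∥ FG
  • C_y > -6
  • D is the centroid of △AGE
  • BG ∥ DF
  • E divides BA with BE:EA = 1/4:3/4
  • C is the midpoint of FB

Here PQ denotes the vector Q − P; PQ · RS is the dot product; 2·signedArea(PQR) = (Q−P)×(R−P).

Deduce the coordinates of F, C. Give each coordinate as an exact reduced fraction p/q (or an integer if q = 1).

1. F_x = 11/3  [DB ∥ FG ∩ BG ∥ DF]
2. F_y = -5/6  [DB ∥ FG ∩ BG ∥ DF]
   → F = (11/3, -5/6)
3. C_x = 29/6  [C is the midpoint of FB]
4. C_y = -71/12  [C is the midpoint of FB]
   → C = (29/6, -71/12)

C = (29/6, -71/12)
F = (11/3, -5/6)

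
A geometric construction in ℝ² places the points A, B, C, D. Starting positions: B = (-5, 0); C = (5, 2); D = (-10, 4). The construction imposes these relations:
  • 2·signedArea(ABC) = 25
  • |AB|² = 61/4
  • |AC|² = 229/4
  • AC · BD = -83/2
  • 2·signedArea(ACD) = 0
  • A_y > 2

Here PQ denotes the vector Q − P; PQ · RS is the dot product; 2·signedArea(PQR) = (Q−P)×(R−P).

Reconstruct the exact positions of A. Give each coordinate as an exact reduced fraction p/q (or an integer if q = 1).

1. A_x = -5/2  [2·signedArea(ACD) = 0 ∩ 2·signedArea(ABC) = 25]
2. A_y = 3  [2·signedArea(ACD) = 0 ∩ 2·signedArea(ABC) = 25]
   → A = (-5/2, 3)

A = (-5/2, 3)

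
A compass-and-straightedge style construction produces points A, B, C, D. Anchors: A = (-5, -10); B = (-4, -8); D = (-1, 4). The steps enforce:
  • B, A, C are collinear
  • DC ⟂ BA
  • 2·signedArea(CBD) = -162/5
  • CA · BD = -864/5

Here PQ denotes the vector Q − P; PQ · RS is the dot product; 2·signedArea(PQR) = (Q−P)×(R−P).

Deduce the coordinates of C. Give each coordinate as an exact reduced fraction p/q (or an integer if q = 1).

1. C_x = 7/5  [B, A, C are collinear ∩ DC ⟂ BA]
2. C_y = 14/5  [B, A, C are collinear ∩ DC ⟂ BA]
   → C = (7/5, 14/5)

C = (7/5, 14/5)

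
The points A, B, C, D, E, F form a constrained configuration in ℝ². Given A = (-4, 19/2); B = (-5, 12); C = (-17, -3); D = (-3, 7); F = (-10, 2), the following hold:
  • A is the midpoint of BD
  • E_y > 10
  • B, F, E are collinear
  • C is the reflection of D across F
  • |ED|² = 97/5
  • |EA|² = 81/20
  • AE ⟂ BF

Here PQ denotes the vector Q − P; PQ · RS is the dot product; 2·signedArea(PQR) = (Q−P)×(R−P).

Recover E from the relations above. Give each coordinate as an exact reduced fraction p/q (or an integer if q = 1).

1. E_x = -29/5  [B, F, E are collinear ∩ AE ⟂ BF]
2. E_y = 52/5  [B, F, E are collinear ∩ AE ⟂ BF]
   → E = (-29/5, 52/5)

E = (-29/5, 52/5)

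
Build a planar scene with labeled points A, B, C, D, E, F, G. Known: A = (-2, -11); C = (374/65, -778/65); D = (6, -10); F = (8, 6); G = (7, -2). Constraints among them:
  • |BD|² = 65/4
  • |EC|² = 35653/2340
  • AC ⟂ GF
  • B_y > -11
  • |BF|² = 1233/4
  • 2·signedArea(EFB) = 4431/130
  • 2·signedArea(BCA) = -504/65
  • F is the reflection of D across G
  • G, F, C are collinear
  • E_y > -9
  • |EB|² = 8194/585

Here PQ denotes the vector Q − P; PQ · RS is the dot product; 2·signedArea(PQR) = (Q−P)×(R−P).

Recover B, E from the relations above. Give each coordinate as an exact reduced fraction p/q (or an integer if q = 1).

1. B_x = 2  [line -63/65·x + -504/65·y + -5166/65 = 0 ∩ |BD|² = 65/4]
2. B_y = -21/2  [line -63/65·x + -504/65·y + -5166/65 = 0 ∩ |BD|² = 65/4]
   → B = (2, -21/2)
3. E_x = 959/195  [line 33/2·x + -6·y + -16911/130 = 0 ∩ |EB|² = 8194/585]
4. E_y = -3181/390  [line 33/2·x + -6·y + -16911/130 = 0 ∩ |EB|² = 8194/585]
   → E = (959/195, -3181/390)

B = (2, -21/2)
E = (959/195, -3181/390)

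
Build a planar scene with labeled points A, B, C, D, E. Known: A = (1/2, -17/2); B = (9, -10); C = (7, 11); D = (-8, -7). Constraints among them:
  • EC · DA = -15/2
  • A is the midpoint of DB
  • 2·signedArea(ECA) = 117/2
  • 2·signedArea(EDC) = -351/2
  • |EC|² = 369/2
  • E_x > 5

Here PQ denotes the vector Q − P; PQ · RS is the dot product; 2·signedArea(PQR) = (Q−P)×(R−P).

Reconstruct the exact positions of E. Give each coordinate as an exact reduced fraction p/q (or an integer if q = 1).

1. E_x = 11/2  [2·signedArea(EDC) = -351/2 ∩ EC · DA = -15/2]
2. E_y = -5/2  [2·signedArea(EDC) = -351/2 ∩ EC · DA = -15/2]
   → E = (11/2, -5/2)

E = (11/2, -5/2)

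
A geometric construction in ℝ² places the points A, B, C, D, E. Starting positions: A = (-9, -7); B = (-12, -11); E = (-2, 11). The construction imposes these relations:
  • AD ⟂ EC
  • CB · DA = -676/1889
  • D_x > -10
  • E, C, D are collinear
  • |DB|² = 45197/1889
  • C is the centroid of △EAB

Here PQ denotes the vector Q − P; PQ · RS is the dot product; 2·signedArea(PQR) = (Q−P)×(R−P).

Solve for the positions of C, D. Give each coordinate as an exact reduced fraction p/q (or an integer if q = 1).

C = (-23/3, -7/3)
D = (-18041/1889, -12781/1889)

1. C_x = -23/3  [C is the centroid of △EAB]
2. C_y = -7/3  [C is the centroid of △EAB]
   → C = (-23/3, -7/3)
3. D_x = -18041/1889  [E, C, D are collinear ∩ AD ⟂ EC]
4. D_y = -12781/1889  [E, C, D are collinear ∩ AD ⟂ EC]
   → D = (-18041/1889, -12781/1889)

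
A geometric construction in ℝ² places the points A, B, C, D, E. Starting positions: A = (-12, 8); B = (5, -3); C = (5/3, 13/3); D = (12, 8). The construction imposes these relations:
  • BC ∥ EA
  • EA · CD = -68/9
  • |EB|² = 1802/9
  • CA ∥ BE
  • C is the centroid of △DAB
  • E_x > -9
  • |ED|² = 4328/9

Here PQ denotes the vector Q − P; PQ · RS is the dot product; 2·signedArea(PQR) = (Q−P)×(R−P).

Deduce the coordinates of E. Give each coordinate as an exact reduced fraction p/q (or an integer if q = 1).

1. E_x = -26/3  [BC ∥ EA ∩ CA ∥ BE]
2. E_y = 2/3  [BC ∥ EA ∩ CA ∥ BE]
   → E = (-26/3, 2/3)

E = (-26/3, 2/3)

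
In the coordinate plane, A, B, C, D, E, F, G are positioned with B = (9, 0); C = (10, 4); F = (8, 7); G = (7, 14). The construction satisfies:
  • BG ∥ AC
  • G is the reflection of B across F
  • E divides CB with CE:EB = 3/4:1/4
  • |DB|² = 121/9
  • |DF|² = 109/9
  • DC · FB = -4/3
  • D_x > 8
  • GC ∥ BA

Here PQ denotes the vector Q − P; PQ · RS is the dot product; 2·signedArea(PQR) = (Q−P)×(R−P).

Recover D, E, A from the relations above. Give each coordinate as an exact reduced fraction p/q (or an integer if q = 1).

1. D_x = 9  [line -1·x + 7·y + -50/3 = 0 ∩ |DB|² = 121/9]
2. D_y = 11/3  [line -1·x + 7·y + -50/3 = 0 ∩ |DB|² = 121/9]
   → D = (9, 11/3)
3. E_x = 37/4  [E divides CB with CE:EB = 3/4:1/4]
4. E_y = 1  [E divides CB with CE:EB = 3/4:1/4]
   → E = (37/4, 1)
5. A_x = 12  [BG ∥ AC ∩ GC ∥ BA]
6. A_y = -10  [BG ∥ AC ∩ GC ∥ BA]
   → A = (12, -10)

A = (12, -10)
D = (9, 11/3)
E = (37/4, 1)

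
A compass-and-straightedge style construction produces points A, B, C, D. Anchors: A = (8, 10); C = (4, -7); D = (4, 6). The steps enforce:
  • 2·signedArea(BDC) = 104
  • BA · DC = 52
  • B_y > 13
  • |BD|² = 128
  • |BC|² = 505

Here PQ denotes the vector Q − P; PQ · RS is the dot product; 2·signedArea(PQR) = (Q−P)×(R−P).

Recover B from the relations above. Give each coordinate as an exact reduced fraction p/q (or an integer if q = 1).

1. B_x = 12  [2·signedArea(BDC) = 104 ∩ BA · DC = 52]
2. B_y = 14  [2·signedArea(BDC) = 104 ∩ BA · DC = 52]
   → B = (12, 14)

B = (12, 14)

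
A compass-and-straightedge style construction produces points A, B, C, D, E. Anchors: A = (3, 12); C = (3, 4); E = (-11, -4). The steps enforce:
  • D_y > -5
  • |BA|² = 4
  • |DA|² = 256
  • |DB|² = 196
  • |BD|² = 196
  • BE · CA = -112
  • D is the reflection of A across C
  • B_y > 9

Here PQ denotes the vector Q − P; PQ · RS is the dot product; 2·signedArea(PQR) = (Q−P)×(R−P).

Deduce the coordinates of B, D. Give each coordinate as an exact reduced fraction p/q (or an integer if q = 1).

1. B_y = 10  [BE · CA = -112]
2. B_x = 3  [|BA|² = 4]
   → B = (3, 10)
3. D_x = 3  [D is the reflection of A across C]
4. D_y = -4  [D is the reflection of A across C]
   → D = (3, -4)

B = (3, 10)
D = (3, -4)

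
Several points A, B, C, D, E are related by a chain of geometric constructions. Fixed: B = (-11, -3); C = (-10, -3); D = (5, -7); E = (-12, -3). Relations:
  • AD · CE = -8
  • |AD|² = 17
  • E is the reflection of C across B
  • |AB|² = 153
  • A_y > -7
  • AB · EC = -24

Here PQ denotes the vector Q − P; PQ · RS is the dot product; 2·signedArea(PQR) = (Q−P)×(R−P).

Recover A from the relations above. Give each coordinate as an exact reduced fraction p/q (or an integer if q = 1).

A = (1, -6)

1. A_x = 1  [AD · CE = -8]
2. A_y = -6  [|AD|² = 17]
   → A = (1, -6)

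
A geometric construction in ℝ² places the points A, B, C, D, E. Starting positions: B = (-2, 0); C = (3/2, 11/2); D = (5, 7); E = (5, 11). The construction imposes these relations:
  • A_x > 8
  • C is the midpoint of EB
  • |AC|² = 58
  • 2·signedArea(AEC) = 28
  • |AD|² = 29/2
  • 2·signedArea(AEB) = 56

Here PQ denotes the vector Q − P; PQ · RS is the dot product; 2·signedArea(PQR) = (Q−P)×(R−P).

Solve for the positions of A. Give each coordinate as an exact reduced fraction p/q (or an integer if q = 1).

1. A_x = 17/2  [line 11/2·x + -7/2·y + -17 = 0 ∩ |AC|² = 58]
2. A_y = 17/2  [line 11/2·x + -7/2·y + -17 = 0 ∩ |AC|² = 58]
   → A = (17/2, 17/2)

A = (17/2, 17/2)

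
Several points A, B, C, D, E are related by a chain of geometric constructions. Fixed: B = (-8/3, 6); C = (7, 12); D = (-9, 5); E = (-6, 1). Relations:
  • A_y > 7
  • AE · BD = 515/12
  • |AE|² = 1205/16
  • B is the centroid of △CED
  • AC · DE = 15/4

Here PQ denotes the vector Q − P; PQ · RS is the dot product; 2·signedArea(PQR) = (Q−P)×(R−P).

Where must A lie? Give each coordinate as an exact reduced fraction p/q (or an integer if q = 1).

A = (-1/4, 15/2)

1. A_x = -1/4  [AC · DE = 15/4 ∩ AE · BD = 515/12]
2. A_y = 15/2  [AC · DE = 15/4 ∩ AE · BD = 515/12]
   → A = (-1/4, 15/2)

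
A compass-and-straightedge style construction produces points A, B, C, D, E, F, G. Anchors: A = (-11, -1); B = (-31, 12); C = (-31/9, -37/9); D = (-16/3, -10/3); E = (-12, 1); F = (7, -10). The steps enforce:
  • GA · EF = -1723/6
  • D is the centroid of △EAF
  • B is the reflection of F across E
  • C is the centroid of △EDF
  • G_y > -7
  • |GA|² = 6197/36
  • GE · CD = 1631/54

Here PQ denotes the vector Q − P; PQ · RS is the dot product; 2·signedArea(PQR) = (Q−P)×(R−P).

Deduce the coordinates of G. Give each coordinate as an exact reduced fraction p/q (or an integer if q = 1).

G = (5/6, -20/3)

1. G_x = 5/6  [GE · CD = 1631/54 ∩ GA · EF = -1723/6]
2. G_y = -20/3  [GE · CD = 1631/54 ∩ GA · EF = -1723/6]
   → G = (5/6, -20/3)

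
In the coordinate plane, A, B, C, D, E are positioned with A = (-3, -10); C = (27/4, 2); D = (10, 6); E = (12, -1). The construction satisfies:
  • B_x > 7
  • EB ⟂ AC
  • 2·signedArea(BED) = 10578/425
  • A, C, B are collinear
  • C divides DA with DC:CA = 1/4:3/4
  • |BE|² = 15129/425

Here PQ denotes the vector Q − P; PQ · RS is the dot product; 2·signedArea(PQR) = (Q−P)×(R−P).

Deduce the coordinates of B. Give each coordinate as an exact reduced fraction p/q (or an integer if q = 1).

1. B_x = 3132/425  [A, C, B are collinear ∩ EB ⟂ AC]
2. B_y = 1174/425  [A, C, B are collinear ∩ EB ⟂ AC]
   → B = (3132/425, 1174/425)

B = (3132/425, 1174/425)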